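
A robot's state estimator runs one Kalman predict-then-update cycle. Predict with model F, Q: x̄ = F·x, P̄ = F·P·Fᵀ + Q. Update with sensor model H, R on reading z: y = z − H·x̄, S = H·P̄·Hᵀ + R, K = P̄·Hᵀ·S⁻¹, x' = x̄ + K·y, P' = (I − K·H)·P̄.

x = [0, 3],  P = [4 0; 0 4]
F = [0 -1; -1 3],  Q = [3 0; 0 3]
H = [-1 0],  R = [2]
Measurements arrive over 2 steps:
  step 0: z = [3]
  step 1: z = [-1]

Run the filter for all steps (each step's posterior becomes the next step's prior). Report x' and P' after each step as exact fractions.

step 0: x̄ = F·x = [-3, 9]
step 0: P̄ = F·P·Fᵀ + Q = [7 -12; -12 43]
step 0: y = z − H·x̄ = [0]
step 0: S = H·P̄·Hᵀ + R = [9]
step 0: K = P̄·Hᵀ·S⁻¹ = [-7/9; 4/3]
step 0: x' = x̄ + K·y = [-3, 9]
step 0: P' = (I − K·H)·P̄ = [14/9 -8/3; -8/3 27]
step 1: x̄ = F·x = [-9, 30]
step 1: P̄ = F·P·Fᵀ + Q = [30 -251/3; -251/3 2372/9]
step 1: y = z − H·x̄ = [-10]
step 1: S = H·P̄·Hᵀ + R = [32]
step 1: K = P̄·Hᵀ·S⁻¹ = [-15/16; 251/96]
step 1: x' = x̄ + K·y = [3/8, 185/48]
step 1: P' = (I − K·H)·P̄ = [15/8 -251/48; -251/48 4301/96]

step 0: x' = [-3, 9], P' = [14/9 -8/3; -8/3 27]
step 1: x' = [3/8, 185/48], P' = [15/8 -251/48; -251/48 4301/96]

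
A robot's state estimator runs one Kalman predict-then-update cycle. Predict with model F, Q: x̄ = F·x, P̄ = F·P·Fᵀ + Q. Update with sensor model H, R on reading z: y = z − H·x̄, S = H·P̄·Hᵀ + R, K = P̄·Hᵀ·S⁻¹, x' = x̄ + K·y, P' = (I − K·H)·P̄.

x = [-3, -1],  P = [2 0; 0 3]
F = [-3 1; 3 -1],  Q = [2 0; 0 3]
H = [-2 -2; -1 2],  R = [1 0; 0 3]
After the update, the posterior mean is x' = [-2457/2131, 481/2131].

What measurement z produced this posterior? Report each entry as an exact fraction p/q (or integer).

x̄ = F·x = [8, -8]
P̄ = F·P·Fᵀ + Q = [23 -21; -21 24]
S = H·P̄·Hᵀ + R = [21 -8; -8 206]
K = P̄·Hᵀ·S⁻¹ = [-672/2131 -1397/4262; -342/2131 1401/4262]
x' − x̄ = [-19505/2131, 17529/2131] = K·y
y = (KᵀK)⁻¹·Kᵀ·(x' − x̄) = [2, 26]
z = y + H·x̄ = [2, 26] + [0, -24] = [2, 2]

z = [2, 2]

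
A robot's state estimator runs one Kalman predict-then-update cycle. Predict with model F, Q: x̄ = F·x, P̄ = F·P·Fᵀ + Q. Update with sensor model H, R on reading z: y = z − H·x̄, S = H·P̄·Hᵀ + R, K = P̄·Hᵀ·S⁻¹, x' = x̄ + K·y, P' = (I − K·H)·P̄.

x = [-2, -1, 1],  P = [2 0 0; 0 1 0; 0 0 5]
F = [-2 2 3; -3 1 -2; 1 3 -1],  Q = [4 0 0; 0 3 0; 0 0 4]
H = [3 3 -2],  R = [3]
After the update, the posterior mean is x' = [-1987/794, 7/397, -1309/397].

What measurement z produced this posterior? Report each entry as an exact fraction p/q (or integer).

x̄ = F·x = [5, 3, -6]
P̄ = F·P·Fᵀ + Q = [61 -16 -13; -16 42 7; -13 7 20]
S = H·P̄·Hᵀ + R = [794]
K = P̄·Hᵀ·S⁻¹ = [161/794; 32/397; -29/397]
x' − x̄ = [-5957/794, -1184/397, 1073/397] = K·y
y = (KᵀK)⁻¹·Kᵀ·(x' − x̄) = [-37]
z = y + H·x̄ = [-37] + [36] = [-1]

z = [-1]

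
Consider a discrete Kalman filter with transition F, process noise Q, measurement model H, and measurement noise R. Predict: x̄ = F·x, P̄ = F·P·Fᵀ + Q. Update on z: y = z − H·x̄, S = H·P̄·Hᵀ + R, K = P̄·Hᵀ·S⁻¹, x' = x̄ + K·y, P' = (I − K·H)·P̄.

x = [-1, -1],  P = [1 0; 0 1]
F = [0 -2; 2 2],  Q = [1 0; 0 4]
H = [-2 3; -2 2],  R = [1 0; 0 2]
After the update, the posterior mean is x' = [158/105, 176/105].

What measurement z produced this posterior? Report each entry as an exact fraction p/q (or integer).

z = [3, -2]

x̄ = F·x = [2, -4]
P̄ = F·P·Fᵀ + Q = [5 -4; -4 12]
S = H·P̄·Hᵀ + R = [177 132; 132 102]
K = P̄·Hᵀ·S⁻¹ = [22/105 -47/105; 44/105 -8/35]
x' − x̄ = [-52/105, 596/105] = K·y
y = (KᵀK)⁻¹·Kᵀ·(x' − x̄) = [19, 10]
z = y + H·x̄ = [19, 10] + [-16, -12] = [3, -2]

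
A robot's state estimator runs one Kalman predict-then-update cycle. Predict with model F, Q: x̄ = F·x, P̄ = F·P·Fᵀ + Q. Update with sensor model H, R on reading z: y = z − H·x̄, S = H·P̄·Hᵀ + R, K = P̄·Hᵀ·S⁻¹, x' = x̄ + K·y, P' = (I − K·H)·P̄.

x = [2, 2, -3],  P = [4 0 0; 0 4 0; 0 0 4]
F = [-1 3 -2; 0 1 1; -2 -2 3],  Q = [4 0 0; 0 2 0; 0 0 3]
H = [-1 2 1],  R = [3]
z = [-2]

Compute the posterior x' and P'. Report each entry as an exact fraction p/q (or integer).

x̄ = F·x = [10, -1, -17]
P̄ = F·P·Fᵀ + Q = [60 4 -40; 4 10 4; -40 4 71]
y = z − H·x̄ = [27]
S = H·P̄·Hᵀ + R = [254]
K = P̄·Hᵀ·S⁻¹ = [-46/127; 10/127; 119/254]
x' = x̄ + K·y = [28/127, 143/127, -1105/254]
P' = (I − K·H)·P̄ = [3388/127 1428/127 394/127; 1428/127 1070/127 -682/127; 394/127 -682/127 3873/254]

x' = [28/127, 143/127, -1105/254]
P' = [3388/127 1428/127 394/127; 1428/127 1070/127 -682/127; 394/127 -682/127 3873/254]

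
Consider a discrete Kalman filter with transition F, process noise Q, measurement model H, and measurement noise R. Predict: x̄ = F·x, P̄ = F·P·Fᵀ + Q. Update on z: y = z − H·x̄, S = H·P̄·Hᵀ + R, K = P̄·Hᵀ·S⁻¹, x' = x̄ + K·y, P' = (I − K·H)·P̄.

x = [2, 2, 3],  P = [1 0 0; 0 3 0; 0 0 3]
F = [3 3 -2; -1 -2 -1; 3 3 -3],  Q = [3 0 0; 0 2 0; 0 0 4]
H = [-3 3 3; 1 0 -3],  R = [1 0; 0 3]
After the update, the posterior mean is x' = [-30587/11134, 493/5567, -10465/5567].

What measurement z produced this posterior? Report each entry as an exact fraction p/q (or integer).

z = [3, 3]

x̄ = F·x = [6, -9, 3]
P̄ = F·P·Fᵀ + Q = [51 -15 54; -15 18 -12; 54 -12 67]
S = H·P̄·Hᵀ + R = [307 -45; -45 333]
K = P̄·Hᵀ·S⁻¹ = [-1887/11134 -11899/33402; 1218/5567 1547/16701; -312/5567 -7499/16701]
x' − x̄ = [-97391/11134, 50596/5567, -27166/5567] = K·y
y = (KᵀK)⁻¹·Kᵀ·(x' − x̄) = [39, 6]
z = y + H·x̄ = [39, 6] + [-36, -3] = [3, 3]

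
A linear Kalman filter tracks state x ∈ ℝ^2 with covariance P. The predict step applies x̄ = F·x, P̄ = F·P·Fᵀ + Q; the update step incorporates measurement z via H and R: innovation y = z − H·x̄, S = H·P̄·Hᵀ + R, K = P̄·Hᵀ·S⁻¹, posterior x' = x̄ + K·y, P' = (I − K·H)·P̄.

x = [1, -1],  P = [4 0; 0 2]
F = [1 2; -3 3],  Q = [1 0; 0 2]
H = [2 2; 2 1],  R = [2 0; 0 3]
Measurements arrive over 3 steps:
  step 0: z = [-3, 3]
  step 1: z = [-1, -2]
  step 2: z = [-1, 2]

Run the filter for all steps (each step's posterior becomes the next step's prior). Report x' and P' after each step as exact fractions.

step 0: x̄ = F·x = [-1, -6]
step 0: P̄ = F·P·Fᵀ + Q = [13 0; 0 56]
step 0: y = z − H·x̄ = [11, 11]
step 0: S = H·P̄·Hᵀ + R = [278 164; 164 111]
step 0: K = P̄·Hᵀ·S⁻¹ = [-689/1981 1482/1981; 232/283 -200/283]
step 0: x' = x̄ + K·y = [6742/1981, -1346/283]
step 0: P' = (I − K·H)·P̄ = [5135/1981 -832/283; -832/283 1064/283]
step 1: x̄ = F·x = [-12102/1981, -48492/1981]
step 1: P̄ = F·P·Fᵀ + Q = [13612/1981 46755/1981; 46755/1981 222041/1981]
step 1: y = z − H·x̄ = [119207/1981, 68734/1981]
step 1: S = H·P̄·Hᵀ + R = [1320614/1981 779060/1981; 779060/1981 469452/1981]
step 1: K = P̄·Hᵀ·S⁻¹ = [-120553/1644422 918393/3288844; 825401/1644422 -528863/3288844]
step 1: x' = x̄ + K·y = [-683782/822211, 120351/822211]
step 1: P' = (I − K·H)·P̄ = [2996285/3288844 -3237391/3288844; -3237391/3288844 4888193/3288844]
step 2: x̄ = F·x = [-443080/822211, 2412399/822211]
step 2: P̄ = F·P·Fᵀ + Q = [12888337/3288844 7513119/822211; 7513119/822211 33952757/822211]
step 2: y = z − H·x̄ = [-4760849/822211, 9091/63247]
step 2: S = H·P̄·Hᵀ + R = [210448739/822211 9682505/63247; 9682505/63247 6104631/63247]
step 2: K = P̄·Hᵀ·S⁻¹ = [-2476613/40105372 142760445/521369836; 38953967/80210744 -159648325/1042739672]
step 2: x' = x̄ + K·y = [-18503931/130342459, 52136867/521369836]
step 2: P' = (I − K·H)·P̄ = [115119326/130342459 -492673273/521369836; -492673273/521369836 1491748117/1042739672]

step 0: x' = [6742/1981, -1346/283], P' = [5135/1981 -832/283; -832/283 1064/283]
step 1: x' = [-683782/822211, 120351/822211], P' = [2996285/3288844 -3237391/3288844; -3237391/3288844 4888193/3288844]
step 2: x' = [-18503931/130342459, 52136867/521369836], P' = [115119326/130342459 -492673273/521369836; -492673273/521369836 1491748117/1042739672]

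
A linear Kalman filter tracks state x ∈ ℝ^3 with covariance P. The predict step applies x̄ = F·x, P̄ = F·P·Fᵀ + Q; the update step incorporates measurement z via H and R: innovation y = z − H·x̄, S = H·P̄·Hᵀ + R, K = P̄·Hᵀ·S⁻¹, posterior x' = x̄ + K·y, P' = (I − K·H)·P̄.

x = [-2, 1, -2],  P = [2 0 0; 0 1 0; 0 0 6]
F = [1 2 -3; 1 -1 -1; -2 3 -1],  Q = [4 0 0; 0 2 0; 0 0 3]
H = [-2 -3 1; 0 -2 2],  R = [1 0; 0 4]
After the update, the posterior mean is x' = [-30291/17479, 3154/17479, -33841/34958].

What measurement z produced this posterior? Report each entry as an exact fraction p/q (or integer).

z = [2, -3]

x̄ = F·x = [6, -1, 9]
P̄ = F·P·Fᵀ + Q = [64 18 20; 18 11 -1; 20 -1 26]
S = H·P̄·Hᵀ + R = [524 118; 118 160]
K = P̄·Hᵀ·S⁻¹ = [-6598/17479 5303/17479; -2092/17479 -1079/17479; -2033/17479 14797/34958]
x' − x̄ = [-135165/17479, 20633/17479, -348463/34958] = K·y
y = (KᵀK)⁻¹·Kᵀ·(x' − x̄) = [2, -23]
z = y + H·x̄ = [2, -23] + [0, 20] = [2, -3]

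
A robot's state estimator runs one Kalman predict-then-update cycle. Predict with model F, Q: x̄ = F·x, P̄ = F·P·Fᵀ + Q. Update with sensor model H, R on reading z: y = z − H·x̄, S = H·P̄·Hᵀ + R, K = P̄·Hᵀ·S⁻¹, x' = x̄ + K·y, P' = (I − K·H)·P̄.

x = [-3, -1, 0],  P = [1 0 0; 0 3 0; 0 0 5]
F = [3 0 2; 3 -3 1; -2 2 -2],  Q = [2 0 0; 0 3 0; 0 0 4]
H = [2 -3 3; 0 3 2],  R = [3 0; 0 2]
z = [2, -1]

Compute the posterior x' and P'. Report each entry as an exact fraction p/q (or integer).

x' = [-758575/81746, -121294/40873, 158447/40873]
P' = [1891941/81746 251535/40873 -383967/40873; 251535/40873 72284/40873 -102170/40873; -383967/40873 -102170/40873 163830/40873]

x̄ = F·x = [-9, -6, 4]
P̄ = F·P·Fᵀ + Q = [31 19 -26; 19 44 -34; -26 -34 40]
y = z − H·x̄ = [-10, 9]
S = H·P̄·Hᵀ + R = [955 -248; -248 150]
K = P̄·Hᵀ·S⁻¹ = [-4855/40873 -13329/81746; -6764/40873 6256/40873; 10022/40873 10575/40873]
x' = x̄ + K·y = [-758575/81746, -121294/40873, 158447/40873]
P' = (I − K·H)·P̄ = [1891941/81746 251535/40873 -383967/40873; 251535/40873 72284/40873 -102170/40873; -383967/40873 -102170/40873 163830/40873]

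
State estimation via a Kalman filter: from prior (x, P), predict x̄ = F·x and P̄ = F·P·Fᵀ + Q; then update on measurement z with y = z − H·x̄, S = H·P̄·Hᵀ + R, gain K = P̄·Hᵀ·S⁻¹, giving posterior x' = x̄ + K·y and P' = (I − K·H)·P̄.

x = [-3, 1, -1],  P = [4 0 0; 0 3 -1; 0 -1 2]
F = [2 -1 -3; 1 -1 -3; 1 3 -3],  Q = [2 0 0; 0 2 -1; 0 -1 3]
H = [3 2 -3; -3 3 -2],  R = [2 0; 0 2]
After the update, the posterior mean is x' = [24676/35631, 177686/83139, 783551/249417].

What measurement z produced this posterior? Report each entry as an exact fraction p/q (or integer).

x̄ = F·x = [-4, -1, 3]
P̄ = F·P·Fᵀ + Q = [33 23 23; 23 21 18; 23 18 70]
S = H·P̄·Hᵀ + R = [659 153; 153 414]
K = P̄·Hᵀ·S⁻¹ = [684/3959 -8816/35631; 3336/27713 -12133/83139; -2195/27713 -86080/249417]
x' − x̄ = [167200/35631, 260825/83139, 35300/249417] = K·y
y = (KᵀK)⁻¹·Kᵀ·(x' − x̄) = [20, -5]
z = y + H·x̄ = [20, -5] + [-23, 3] = [-3, -2]

z = [-3, -2]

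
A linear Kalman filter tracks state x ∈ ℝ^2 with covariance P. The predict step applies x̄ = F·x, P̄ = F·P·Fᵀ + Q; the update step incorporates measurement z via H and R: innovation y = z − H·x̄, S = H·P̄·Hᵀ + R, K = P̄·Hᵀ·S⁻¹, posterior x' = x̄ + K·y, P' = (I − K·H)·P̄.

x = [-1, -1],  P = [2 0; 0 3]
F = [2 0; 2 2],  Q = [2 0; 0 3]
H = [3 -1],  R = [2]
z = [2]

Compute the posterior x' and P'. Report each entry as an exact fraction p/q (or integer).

x̄ = F·x = [-2, -4]
P̄ = F·P·Fᵀ + Q = [10 8; 8 23]
y = z − H·x̄ = [4]
S = H·P̄·Hᵀ + R = [67]
K = P̄·Hᵀ·S⁻¹ = [22/67; 1/67]
x' = x̄ + K·y = [-46/67, -264/67]
P' = (I − K·H)·P̄ = [186/67 514/67; 514/67 1540/67]

x' = [-46/67, -264/67]
P' = [186/67 514/67; 514/67 1540/67]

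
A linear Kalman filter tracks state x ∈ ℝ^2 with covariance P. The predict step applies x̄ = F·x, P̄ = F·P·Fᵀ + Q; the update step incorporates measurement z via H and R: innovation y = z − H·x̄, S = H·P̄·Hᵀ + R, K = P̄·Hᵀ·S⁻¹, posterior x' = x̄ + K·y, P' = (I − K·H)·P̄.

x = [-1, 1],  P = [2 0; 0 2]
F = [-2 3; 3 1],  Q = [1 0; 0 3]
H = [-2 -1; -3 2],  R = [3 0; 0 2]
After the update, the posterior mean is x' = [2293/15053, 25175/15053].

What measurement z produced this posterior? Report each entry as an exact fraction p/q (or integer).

x̄ = F·x = [5, -2]
P̄ = F·P·Fᵀ + Q = [27 -6; -6 23]
S = H·P̄·Hᵀ + R = [110 122; 122 409]
K = P̄·Hᵀ·S⁻¹ = [-4143/15053 -2187/15053; -12307/30106 4191/15053]
x' − x̄ = [-72972/15053, 55281/15053] = K·y
y = (KᵀK)⁻¹·Kᵀ·(x' − x̄) = [6, 22]
z = y + H·x̄ = [6, 22] + [-8, -19] = [-2, 3]

z = [-2, 3]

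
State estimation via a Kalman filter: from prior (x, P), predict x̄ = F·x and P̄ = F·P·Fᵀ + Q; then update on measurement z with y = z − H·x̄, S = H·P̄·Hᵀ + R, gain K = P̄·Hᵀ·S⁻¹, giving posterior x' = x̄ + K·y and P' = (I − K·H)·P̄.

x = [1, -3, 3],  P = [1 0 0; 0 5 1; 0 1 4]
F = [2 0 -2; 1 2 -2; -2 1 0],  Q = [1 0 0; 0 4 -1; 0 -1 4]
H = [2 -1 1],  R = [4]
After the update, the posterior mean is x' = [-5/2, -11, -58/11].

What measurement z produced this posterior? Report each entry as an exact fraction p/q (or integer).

z = [1]

x̄ = F·x = [-4, -11, -5]
P̄ = F·P·Fᵀ + Q = [21 14 -6; 14 33 5; -6 5 13]
S = H·P̄·Hᵀ + R = [44]
K = P̄·Hᵀ·S⁻¹ = [1/2; 0; -1/11]
x' − x̄ = [3/2, 0, -3/11] = K·y
y = (KᵀK)⁻¹·Kᵀ·(x' − x̄) = [3]
z = y + H·x̄ = [3] + [-2] = [1]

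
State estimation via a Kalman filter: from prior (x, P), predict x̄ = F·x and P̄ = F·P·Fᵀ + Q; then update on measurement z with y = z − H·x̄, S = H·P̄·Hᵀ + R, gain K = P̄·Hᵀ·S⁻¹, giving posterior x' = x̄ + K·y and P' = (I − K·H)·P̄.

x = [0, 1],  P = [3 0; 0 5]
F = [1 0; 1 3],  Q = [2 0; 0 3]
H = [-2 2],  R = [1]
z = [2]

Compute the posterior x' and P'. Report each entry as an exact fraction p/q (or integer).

x̄ = F·x = [0, 3]
P̄ = F·P·Fᵀ + Q = [5 3; 3 51]
y = z − H·x̄ = [-4]
S = H·P̄·Hᵀ + R = [201]
K = P̄·Hᵀ·S⁻¹ = [-4/201; 32/67]
x' = x̄ + K·y = [16/201, 73/67]
P' = (I − K·H)·P̄ = [989/201 329/67; 329/67 345/67]

x' = [16/201, 73/67]
P' = [989/201 329/67; 329/67 345/67]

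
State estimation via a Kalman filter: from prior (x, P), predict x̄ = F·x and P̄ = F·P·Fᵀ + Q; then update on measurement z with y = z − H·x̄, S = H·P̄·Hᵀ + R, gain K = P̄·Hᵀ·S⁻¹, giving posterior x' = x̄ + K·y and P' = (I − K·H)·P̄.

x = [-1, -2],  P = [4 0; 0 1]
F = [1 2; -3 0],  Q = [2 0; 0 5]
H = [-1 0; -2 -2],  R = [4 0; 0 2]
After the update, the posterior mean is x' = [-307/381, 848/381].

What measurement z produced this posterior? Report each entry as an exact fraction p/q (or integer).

z = [-1, -3]

x̄ = F·x = [-5, 3]
P̄ = F·P·Fᵀ + Q = [10 -12; -12 41]
S = H·P̄·Hᵀ + R = [14 -4; -4 110]
K = P̄·Hᵀ·S⁻¹ = [-271/381 4/381; 272/381 -191/381]
x' − x̄ = [1598/381, -295/381] = K·y
y = (KᵀK)⁻¹·Kᵀ·(x' − x̄) = [-6, -7]
z = y + H·x̄ = [-6, -7] + [5, 4] = [-1, -3]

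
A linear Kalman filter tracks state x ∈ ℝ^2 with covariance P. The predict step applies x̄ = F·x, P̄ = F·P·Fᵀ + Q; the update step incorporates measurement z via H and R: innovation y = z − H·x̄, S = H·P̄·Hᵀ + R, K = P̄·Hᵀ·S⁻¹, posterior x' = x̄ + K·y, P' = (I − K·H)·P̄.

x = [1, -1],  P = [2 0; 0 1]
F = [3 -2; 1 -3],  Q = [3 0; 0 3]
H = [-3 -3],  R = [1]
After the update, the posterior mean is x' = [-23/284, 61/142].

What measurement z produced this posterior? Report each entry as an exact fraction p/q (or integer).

z = [-1]

x̄ = F·x = [5, 4]
P̄ = F·P·Fᵀ + Q = [25 12; 12 14]
S = H·P̄·Hᵀ + R = [568]
K = P̄·Hᵀ·S⁻¹ = [-111/568; -39/284]
x' − x̄ = [-1443/284, -507/142] = K·y
y = (KᵀK)⁻¹·Kᵀ·(x' − x̄) = [26]
z = y + H·x̄ = [26] + [-27] = [-1]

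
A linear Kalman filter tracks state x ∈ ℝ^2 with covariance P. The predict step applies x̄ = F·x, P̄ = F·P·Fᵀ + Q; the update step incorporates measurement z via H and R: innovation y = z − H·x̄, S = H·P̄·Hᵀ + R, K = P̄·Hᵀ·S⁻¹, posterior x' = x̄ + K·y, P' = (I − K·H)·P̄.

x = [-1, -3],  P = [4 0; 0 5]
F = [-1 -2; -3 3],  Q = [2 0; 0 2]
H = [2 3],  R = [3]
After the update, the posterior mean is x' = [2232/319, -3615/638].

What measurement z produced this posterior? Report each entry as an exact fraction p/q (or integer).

x̄ = F·x = [7, -6]
P̄ = F·P·Fᵀ + Q = [26 -18; -18 83]
S = H·P̄·Hᵀ + R = [638]
K = P̄·Hᵀ·S⁻¹ = [-1/319; 213/638]
x' − x̄ = [-1/319, 213/638] = K·y
y = (KᵀK)⁻¹·Kᵀ·(x' − x̄) = [1]
z = y + H·x̄ = [1] + [-4] = [-3]

z = [-3]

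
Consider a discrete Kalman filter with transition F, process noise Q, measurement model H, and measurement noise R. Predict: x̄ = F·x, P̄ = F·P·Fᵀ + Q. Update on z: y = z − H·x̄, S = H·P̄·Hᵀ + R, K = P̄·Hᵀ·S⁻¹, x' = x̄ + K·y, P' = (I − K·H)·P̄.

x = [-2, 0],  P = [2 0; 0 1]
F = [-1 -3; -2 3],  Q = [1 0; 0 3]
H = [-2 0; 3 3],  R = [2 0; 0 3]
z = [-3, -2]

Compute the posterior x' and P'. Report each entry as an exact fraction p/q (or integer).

x' = [1965/1381, -2726/1381]
P' = [657/1381 -650/1381; -650/1381 1095/1381]

x̄ = F·x = [2, 4]
P̄ = F·P·Fᵀ + Q = [12 -5; -5 20]
y = z − H·x̄ = [1, -20]
S = H·P̄·Hᵀ + R = [50 -42; -42 201]
K = P̄·Hᵀ·S⁻¹ = [-657/1381 7/1381; 650/1381 445/1381]
x' = x̄ + K·y = [1965/1381, -2726/1381]
P' = (I − K·H)·P̄ = [657/1381 -650/1381; -650/1381 1095/1381]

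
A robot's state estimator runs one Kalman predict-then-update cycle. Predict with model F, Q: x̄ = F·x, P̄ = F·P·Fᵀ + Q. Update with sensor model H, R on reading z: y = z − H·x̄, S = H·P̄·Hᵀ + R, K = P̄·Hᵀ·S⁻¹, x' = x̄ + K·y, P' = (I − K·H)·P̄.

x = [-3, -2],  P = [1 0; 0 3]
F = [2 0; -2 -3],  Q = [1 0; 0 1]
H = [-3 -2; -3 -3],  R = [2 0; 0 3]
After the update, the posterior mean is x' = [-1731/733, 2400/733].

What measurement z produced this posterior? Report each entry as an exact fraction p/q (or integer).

x̄ = F·x = [-6, 12]
P̄ = F·P·Fᵀ + Q = [5 -4; -4 32]
S = H·P̄·Hᵀ + R = [127 177; 177 264]
K = P̄·Hᵀ·S⁻¹ = [-439/733 286/733; 380/733 -488/733]
x' − x̄ = [2667/733, -6396/733] = K·y
y = (KᵀK)⁻¹·Kᵀ·(x' − x̄) = [5, 17]
z = y + H·x̄ = [5, 17] + [-6, -18] = [-1, -1]

z = [-1, -1]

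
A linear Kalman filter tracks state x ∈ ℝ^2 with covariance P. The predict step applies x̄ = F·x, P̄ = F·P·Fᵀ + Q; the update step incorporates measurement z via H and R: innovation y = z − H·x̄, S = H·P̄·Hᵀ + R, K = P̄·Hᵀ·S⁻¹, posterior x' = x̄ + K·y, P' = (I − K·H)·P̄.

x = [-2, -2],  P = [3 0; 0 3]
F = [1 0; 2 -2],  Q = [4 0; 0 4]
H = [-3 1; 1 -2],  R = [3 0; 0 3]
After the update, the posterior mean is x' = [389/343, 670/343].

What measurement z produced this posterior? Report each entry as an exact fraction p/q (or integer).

z = [-2, -3]

x̄ = F·x = [-2, 0]
P̄ = F·P·Fᵀ + Q = [7 6; 6 28]
S = H·P̄·Hᵀ + R = [58 -35; -35 98]
K = P̄·Hᵀ·S⁻¹ = [-235/637 -815/4459; -110/637 -2550/4459]
x' − x̄ = [1075/343, 670/343] = K·y
y = (KᵀK)⁻¹·Kᵀ·(x' − x̄) = [-8, -1]
z = y + H·x̄ = [-8, -1] + [6, -2] = [-2, -3]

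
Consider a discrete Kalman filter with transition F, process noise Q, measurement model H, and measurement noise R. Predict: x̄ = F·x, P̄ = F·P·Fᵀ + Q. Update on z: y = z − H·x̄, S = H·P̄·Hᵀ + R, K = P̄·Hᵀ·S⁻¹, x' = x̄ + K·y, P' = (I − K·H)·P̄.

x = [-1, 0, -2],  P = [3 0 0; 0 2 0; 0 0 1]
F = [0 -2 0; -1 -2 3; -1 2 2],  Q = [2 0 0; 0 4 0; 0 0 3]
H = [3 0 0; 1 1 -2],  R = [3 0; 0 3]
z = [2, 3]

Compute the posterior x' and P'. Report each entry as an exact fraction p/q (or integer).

x' = [16/25, -1913/425, -1461/425]
P' = [22/75 4/25 14/75; 4/25 7428/425 3691/425; 14/75 3691/425 6431/1275]

x̄ = F·x = [0, -5, -3]
P̄ = F·P·Fᵀ + Q = [10 8 -8; 8 24 1; -8 1 18]
y = z − H·x̄ = [2, 2]
S = H·P̄·Hᵀ + R = [93 102; 102 153]
K = P̄·Hᵀ·S⁻¹ = [22/75 2/75; 4/25 38/425; 14/75 -517/1275]
x' = x̄ + K·y = [16/25, -1913/425, -1461/425]
P' = (I − K·H)·P̄ = [22/75 4/25 14/75; 4/25 7428/425 3691/425; 14/75 3691/425 6431/1275]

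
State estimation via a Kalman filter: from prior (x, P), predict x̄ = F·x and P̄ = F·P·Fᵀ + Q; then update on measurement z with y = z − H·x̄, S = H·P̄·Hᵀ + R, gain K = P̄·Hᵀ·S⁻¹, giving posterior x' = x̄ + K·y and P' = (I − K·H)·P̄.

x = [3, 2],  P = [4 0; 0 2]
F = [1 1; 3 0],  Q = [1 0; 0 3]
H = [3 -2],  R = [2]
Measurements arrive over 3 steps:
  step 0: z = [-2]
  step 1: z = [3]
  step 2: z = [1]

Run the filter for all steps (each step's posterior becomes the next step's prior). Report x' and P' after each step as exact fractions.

step 0: x̄ = F·x = [5, 9]
step 0: P̄ = F·P·Fᵀ + Q = [7 12; 12 39]
step 0: y = z − H·x̄ = [1]
step 0: S = H·P̄·Hᵀ + R = [77]
step 0: K = P̄·Hᵀ·S⁻¹ = [-3/77; -6/11]
step 0: x' = x̄ + K·y = [382/77, 93/11]
step 0: P' = (I − K·H)·P̄ = [530/77 114/11; 114/11 177/11]
step 1: x̄ = F·x = [1033/77, 1146/77]
step 1: P̄ = F·P·Fᵀ + Q = [3442/77 3984/77; 3984/77 5001/77]
step 1: y = z − H·x̄ = [-576/77]
step 1: S = H·P̄·Hᵀ + R = [3328/77]
step 1: K = P̄·Hᵀ·S⁻¹ = [1179/1664; 75/128]
step 1: x' = x̄ + K·y = [211/26, 21/2]
step 1: P' = (I − K·H)·P̄ = [19139/832 2163/64; 2163/64 3207/64]
step 2: x̄ = F·x = [242/13, 633/26]
step 2: P̄ = F·P·Fᵀ + Q = [29475/208 70887/416; 70887/416 174747/832]
step 2: y = z − H·x̄ = [-80/13]
step 2: S = H·P̄·Hᵀ + R = [3779/52]
step 2: K = P̄·Hᵀ·S⁻¹ = [8769/7558; 18957/15116]
step 2: x' = x̄ + K·y = [43366/3779, 125679/7558]
step 2: P' = (I − K·H)·P̄ = [331641/7558 977385/15116; 977385/15116 2894241/30232]

step 0: x' = [382/77, 93/11], P' = [530/77 114/11; 114/11 177/11]
step 1: x' = [211/26, 21/2], P' = [19139/832 2163/64; 2163/64 3207/64]
step 2: x' = [43366/3779, 125679/7558], P' = [331641/7558 977385/15116; 977385/15116 2894241/30232]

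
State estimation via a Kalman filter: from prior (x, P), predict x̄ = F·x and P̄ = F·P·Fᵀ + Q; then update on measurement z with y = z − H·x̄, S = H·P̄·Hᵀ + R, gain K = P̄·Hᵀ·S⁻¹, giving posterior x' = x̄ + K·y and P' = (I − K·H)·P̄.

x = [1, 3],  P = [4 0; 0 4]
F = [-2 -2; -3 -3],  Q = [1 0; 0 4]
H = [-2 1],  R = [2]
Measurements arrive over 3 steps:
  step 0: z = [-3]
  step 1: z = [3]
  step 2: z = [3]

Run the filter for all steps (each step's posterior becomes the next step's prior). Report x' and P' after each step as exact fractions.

step 0: x̄ = F·x = [-8, -12]
step 0: P̄ = F·P·Fᵀ + Q = [33 48; 48 76]
step 0: y = z − H·x̄ = [-7]
step 0: S = H·P̄·Hᵀ + R = [18]
step 0: K = P̄·Hᵀ·S⁻¹ = [-1; -10/9]
step 0: x' = x̄ + K·y = [-1, -38/9]
step 0: P' = (I − K·H)·P̄ = [15 28; 28 484/9]
step 1: x̄ = F·x = [94/9, 47/3]
step 1: P̄ = F·P·Fᵀ + Q = [4501/9 2246/3; 2246/3 1127]
step 1: y = z − H·x̄ = [74/9]
step 1: S = H·P̄·Hᵀ + R = [1213/9]
step 1: K = P̄·Hᵀ·S⁻¹ = [-2264/1213; -3333/1213]
step 1: x' = x̄ + K·y = [-5946/1213, -8401/1213]
step 1: P' = (I − K·H)·P̄ = [37113/1213 69698/1213; 69698/1213 132730/1213]
step 2: x̄ = F·x = [28694/1213, 43041/1213]
step 2: P̄ = F·P·Fᵀ + Q = [1238169/1213 1855434/1213; 1855434/1213 2788003/1213]
step 2: y = z − H·x̄ = [17986/1213]
step 2: S = H·P̄·Hᵀ + R = [321369/1213]
step 2: K = P̄·Hᵀ·S⁻¹ = [-206968/107123; -922865/321369]
step 2: x' = x̄ + K·y = [-534822/107123, -2280797/321369]
step 2: P' = (I − K·H)·P̄ = [3404055/107123 6394174/107123; 6394174/107123 36519314/321369]

step 0: x' = [-1, -38/9], P' = [15 28; 28 484/9]
step 1: x' = [-5946/1213, -8401/1213], P' = [37113/1213 69698/1213; 69698/1213 132730/1213]
step 2: x' = [-534822/107123, -2280797/321369], P' = [3404055/107123 6394174/107123; 6394174/107123 36519314/321369]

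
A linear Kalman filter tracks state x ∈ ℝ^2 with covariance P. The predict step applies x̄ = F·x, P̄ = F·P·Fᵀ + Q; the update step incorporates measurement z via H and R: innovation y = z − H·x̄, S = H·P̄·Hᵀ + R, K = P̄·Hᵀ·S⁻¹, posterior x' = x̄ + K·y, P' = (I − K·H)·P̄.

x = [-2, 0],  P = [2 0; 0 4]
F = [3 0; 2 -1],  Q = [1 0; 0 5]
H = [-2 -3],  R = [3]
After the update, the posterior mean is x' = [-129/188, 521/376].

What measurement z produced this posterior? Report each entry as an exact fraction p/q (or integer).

x̄ = F·x = [-6, -4]
P̄ = F·P·Fᵀ + Q = [19 12; 12 17]
S = H·P̄·Hᵀ + R = [376]
K = P̄·Hᵀ·S⁻¹ = [-37/188; -75/376]
x' − x̄ = [999/188, 2025/376] = K·y
y = (KᵀK)⁻¹·Kᵀ·(x' − x̄) = [-27]
z = y + H·x̄ = [-27] + [24] = [-3]

z = [-3]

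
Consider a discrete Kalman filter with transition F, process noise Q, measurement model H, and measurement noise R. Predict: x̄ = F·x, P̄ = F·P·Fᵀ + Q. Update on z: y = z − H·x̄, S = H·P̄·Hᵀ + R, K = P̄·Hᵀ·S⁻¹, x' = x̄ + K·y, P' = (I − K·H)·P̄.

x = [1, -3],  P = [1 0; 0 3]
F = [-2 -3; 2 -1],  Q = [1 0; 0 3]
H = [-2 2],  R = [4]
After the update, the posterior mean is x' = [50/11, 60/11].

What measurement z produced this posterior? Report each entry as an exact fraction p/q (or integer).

z = [2]

x̄ = F·x = [7, 5]
P̄ = F·P·Fᵀ + Q = [32 5; 5 10]
S = H·P̄·Hᵀ + R = [132]
K = P̄·Hᵀ·S⁻¹ = [-9/22; 5/66]
x' − x̄ = [-27/11, 5/11] = K·y
y = (KᵀK)⁻¹·Kᵀ·(x' − x̄) = [6]
z = y + H·x̄ = [6] + [-4] = [2]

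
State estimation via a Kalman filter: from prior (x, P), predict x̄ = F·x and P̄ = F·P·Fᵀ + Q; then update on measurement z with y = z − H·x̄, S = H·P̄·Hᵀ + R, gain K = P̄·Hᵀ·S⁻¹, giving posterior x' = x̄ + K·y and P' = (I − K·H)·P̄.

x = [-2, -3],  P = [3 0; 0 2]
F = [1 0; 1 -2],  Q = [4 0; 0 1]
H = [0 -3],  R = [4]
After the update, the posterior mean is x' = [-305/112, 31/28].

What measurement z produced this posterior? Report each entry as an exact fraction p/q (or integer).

z = [-3]

x̄ = F·x = [-2, 4]
P̄ = F·P·Fᵀ + Q = [7 3; 3 12]
S = H·P̄·Hᵀ + R = [112]
K = P̄·Hᵀ·S⁻¹ = [-9/112; -9/28]
x' − x̄ = [-81/112, -81/28] = K·y
y = (KᵀK)⁻¹·Kᵀ·(x' − x̄) = [9]
z = y + H·x̄ = [9] + [-12] = [-3]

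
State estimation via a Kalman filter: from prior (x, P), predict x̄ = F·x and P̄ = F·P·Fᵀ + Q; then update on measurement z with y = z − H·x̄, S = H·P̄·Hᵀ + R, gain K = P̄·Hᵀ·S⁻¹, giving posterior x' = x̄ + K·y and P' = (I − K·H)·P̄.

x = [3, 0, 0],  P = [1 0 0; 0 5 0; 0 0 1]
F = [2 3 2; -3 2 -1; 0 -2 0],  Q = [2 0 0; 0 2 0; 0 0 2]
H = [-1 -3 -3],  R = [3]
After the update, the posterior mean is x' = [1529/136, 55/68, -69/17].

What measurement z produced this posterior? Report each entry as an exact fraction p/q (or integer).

z = [-2]

x̄ = F·x = [6, -9, 0]
P̄ = F·P·Fᵀ + Q = [55 22 -30; 22 32 -20; -30 -20 22]
S = H·P̄·Hᵀ + R = [136]
K = P̄·Hᵀ·S⁻¹ = [-31/136; -29/68; 3/17]
x' − x̄ = [713/136, 667/68, -69/17] = K·y
y = (KᵀK)⁻¹·Kᵀ·(x' − x̄) = [-23]
z = y + H·x̄ = [-23] + [21] = [-2]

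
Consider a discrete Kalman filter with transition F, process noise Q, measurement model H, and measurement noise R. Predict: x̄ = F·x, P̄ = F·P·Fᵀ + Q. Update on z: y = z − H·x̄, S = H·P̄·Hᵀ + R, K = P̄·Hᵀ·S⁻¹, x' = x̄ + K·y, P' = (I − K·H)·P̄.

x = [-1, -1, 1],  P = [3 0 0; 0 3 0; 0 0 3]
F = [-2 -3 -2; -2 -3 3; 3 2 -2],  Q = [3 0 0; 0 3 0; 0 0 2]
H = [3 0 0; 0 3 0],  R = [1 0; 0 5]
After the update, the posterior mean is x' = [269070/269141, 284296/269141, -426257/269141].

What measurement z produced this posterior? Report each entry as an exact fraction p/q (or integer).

x̄ = F·x = [3, 8, -7]
P̄ = F·P·Fᵀ + Q = [54 21 -24; 21 69 -54; -24 -54 53]
S = H·P̄·Hᵀ + R = [487 189; 189 626]
K = P̄·Hᵀ·S⁻¹ = [89505/269141 63/269141; 315/269141 88902/269141; -14454/269141 -65286/269141]
x' − x̄ = [-538353/269141, -1868832/269141, 1457730/269141] = K·y
y = (KᵀK)⁻¹·Kᵀ·(x' − x̄) = [-6, -21]
z = y + H·x̄ = [-6, -21] + [9, 24] = [3, 3]

z = [3, 3]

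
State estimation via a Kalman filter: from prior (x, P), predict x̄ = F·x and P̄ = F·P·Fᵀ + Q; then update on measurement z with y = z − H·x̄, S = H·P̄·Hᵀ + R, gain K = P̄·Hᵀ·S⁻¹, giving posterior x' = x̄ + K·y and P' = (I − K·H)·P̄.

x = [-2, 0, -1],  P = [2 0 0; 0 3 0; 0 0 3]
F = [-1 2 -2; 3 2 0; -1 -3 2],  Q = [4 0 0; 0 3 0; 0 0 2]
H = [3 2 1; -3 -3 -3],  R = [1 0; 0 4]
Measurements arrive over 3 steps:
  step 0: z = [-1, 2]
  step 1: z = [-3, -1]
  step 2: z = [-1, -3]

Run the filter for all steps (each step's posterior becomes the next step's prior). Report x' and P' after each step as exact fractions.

step 0: x' = [3384/1345, -15435/2959, 28553/14795], P' = [5926/1345 -2160/269 4402/1345; -2160/269 46977/2959 -22329/2959; 4402/1345 -22329/2959 70099/14795]
step 1: x' = [-1507991344/986261809, -293113758/986261809, 2119777753/986261809], P' = [1373323650/986261809 -2019612390/986261809 384817540/986261809; -2019612390/986261809 3969818343/986261809 -1832501577/986261809; 384817540/986261809 -1832501577/986261809 2001705521/986261809]
step 2: x' = [16193520709468/18135720269131, -67198631031939/18135720269131, 67427245467846/18135720269131], P' = [24846735915642/18135720269131 -36683824081188/18135720269131 7203124094002/18135720269131; -36683824081188/18135720269131 72572929259421/18135720269131 -33957100218009/18135720269131; 7203124094002/18135720269131 -33957100218009/18135720269131 36943357764267/18135720269131]

step 0: x̄ = F·x = [4, -6, 0]
step 0: P̄ = F·P·Fᵀ + Q = [30 6 -28; 6 33 -24; -28 -24 43]
step 0: y = z − H·x̄ = [-1, -4]
step 0: S = H·P̄·Hᵀ + R = [254 -135; -135 130]
step 0: K = P̄·Hᵀ·S⁻¹ = [116/269 354/1345; 345/2959 -666/2959; -1585/2959 -5157/14795]
step 0: x' = x̄ + K·y = [3384/1345, -15435/2959, 28553/14795]
step 0: P' = (I − K·H)·P̄ = [5926/1345 -2160/269 4402/1345; -2160/269 46977/2959 -22329/2959; 4402/1345 -22329/2959 70099/14795]
step 1: x̄ = F·x = [-49736/2959, -42678/14795, 251407/14795]
step 1: P̄ = F·P·Fᵀ + Q = [581270/2959 84966/2959 -571954/2959; 84966/2959 144999/14795 -454116/14795; -571954/2959 -454116/14795 2922389/14795]
step 1: y = z − H·x̄ = [535604/14795, -134648/14795]
step 1: S = H·P̄·Hᵀ + R = [15797206/14795 -3762477/14795; -3762477/14795 1819814/14795]
step 1: K = P̄·Hᵀ·S⁻¹ = [465563710/986261809 196103400/986261809; 48297939/986261809 -88278282/986261809; -508845013/986261809 -415516113/986261809]
step 1: x' = x̄ + K·y = [-1507991344/986261809, -293113758/986261809, 2119777753/986261809]
step 1: P' = (I − K·H)·P̄ = [1373323650/986261809 -2019612390/986261809 384817540/986261809; -2019612390/986261809 3969818343/986261809 -1832501577/986261809; 384817540/986261809 -1832501577/986261809 2001705521/986261809]
step 2: x̄ = F·x = [-3317791678/986261809, -5110201548/986261809, 6626888124/986261809]
step 2: P̄ = F·P·Fᵀ + Q = [53482198678/986261809 8701953930/986261809 -50797036652/986261809; 8701953930/986261809 6962622969/986261809 -10744245786/986261809; -50797036652/986261809 -10744245786/986261809 55414108863/986261809]
step 2: y = z − H·x̄ = [966202169/75866293, -8362100733/986261809]
step 2: S = H·P̄·Hᵀ + R = [24788838058/75866293 -8740346889/75866293; -8740346889/75866293 95567508682/986261809]
step 2: K = P̄·Hᵀ·S⁻¹ = [8375683678552/18135720269131 3475473053658/18135720269131; 1137286057269/18135720269131 -1449003720168/18135720269131; -9361470389745/18135720269131 -7642036230195/18135720269131]
step 2: x' = x̄ + K·y = [16193520709468/18135720269131, -67198631031939/18135720269131, 67427245467846/18135720269131]
step 2: P' = (I − K·H)·P̄ = [24846735915642/18135720269131 -36683824081188/18135720269131 7203124094002/18135720269131; -36683824081188/18135720269131 72572929259421/18135720269131 -33957100218009/18135720269131; 7203124094002/18135720269131 -33957100218009/18135720269131 36943357764267/18135720269131]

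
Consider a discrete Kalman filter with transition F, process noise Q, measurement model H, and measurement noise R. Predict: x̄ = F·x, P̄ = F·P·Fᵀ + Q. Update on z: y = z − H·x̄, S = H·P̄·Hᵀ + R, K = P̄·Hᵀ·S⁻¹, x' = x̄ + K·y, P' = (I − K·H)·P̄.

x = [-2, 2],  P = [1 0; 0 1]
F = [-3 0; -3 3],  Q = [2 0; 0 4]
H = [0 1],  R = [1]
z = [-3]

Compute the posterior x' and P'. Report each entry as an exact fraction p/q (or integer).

x̄ = F·x = [6, 12]
P̄ = F·P·Fᵀ + Q = [11 9; 9 22]
y = z − H·x̄ = [-15]
S = H·P̄·Hᵀ + R = [23]
K = P̄·Hᵀ·S⁻¹ = [9/23; 22/23]
x' = x̄ + K·y = [3/23, -54/23]
P' = (I − K·H)·P̄ = [172/23 9/23; 9/23 22/23]

x' = [3/23, -54/23]
P' = [172/23 9/23; 9/23 22/23]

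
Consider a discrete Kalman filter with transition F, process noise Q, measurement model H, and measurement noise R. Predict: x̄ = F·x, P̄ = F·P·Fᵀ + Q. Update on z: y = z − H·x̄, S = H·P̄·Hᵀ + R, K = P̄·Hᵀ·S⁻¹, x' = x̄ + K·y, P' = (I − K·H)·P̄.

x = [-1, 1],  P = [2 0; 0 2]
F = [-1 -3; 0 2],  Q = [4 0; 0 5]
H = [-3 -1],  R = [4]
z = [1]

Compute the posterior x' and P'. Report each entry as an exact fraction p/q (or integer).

x' = [-142/161, 11/7]
P' = [264/161 -24/7; -24/7 68/7]

x̄ = F·x = [-2, 2]
P̄ = F·P·Fᵀ + Q = [24 -12; -12 13]
y = z − H·x̄ = [-3]
S = H·P̄·Hᵀ + R = [161]
K = P̄·Hᵀ·S⁻¹ = [-60/161; 1/7]
x' = x̄ + K·y = [-142/161, 11/7]
P' = (I − K·H)·P̄ = [264/161 -24/7; -24/7 68/7]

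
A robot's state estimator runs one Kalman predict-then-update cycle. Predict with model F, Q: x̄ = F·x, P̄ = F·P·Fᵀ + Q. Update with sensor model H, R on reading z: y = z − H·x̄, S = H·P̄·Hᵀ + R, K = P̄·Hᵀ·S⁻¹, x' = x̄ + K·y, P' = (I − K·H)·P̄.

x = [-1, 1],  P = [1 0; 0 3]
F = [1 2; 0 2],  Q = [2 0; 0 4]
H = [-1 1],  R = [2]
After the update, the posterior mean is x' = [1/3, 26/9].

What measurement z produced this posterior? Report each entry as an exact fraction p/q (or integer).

x̄ = F·x = [1, 2]
P̄ = F·P·Fᵀ + Q = [15 12; 12 16]
S = H·P̄·Hᵀ + R = [9]
K = P̄·Hᵀ·S⁻¹ = [-1/3; 4/9]
x' − x̄ = [-2/3, 8/9] = K·y
y = (KᵀK)⁻¹·Kᵀ·(x' − x̄) = [2]
z = y + H·x̄ = [2] + [1] = [3]

z = [3]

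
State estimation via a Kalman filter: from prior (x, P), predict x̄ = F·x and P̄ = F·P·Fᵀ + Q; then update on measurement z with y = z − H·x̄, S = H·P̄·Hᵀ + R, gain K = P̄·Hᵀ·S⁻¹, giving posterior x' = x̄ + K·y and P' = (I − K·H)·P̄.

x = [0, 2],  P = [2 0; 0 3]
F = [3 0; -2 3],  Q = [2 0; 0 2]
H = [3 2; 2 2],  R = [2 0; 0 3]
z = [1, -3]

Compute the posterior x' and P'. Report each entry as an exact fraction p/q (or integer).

x' = [562/229, -781/229]
P' = [860/229 -1112/229; -1112/229 10541/1603]

x̄ = F·x = [0, 6]
P̄ = F·P·Fᵀ + Q = [20 -12; -12 37]
y = z − H·x̄ = [-11, -15]
S = H·P̄·Hᵀ + R = [186 148; 148 135]
K = P̄·Hᵀ·S⁻¹ = [178/229 -168/229; -1135/1603 1838/1603]
x' = x̄ + K·y = [562/229, -781/229]
P' = (I − K·H)·P̄ = [860/229 -1112/229; -1112/229 10541/1603]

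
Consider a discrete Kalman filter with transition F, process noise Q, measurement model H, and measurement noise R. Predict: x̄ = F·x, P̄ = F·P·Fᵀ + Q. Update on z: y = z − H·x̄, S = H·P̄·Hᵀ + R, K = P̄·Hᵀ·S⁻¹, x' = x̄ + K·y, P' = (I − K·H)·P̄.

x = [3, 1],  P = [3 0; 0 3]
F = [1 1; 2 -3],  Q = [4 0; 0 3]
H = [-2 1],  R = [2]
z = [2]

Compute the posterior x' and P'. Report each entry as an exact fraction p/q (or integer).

x̄ = F·x = [4, 3]
P̄ = F·P·Fᵀ + Q = [10 -3; -3 42]
y = z − H·x̄ = [7]
S = H·P̄·Hᵀ + R = [96]
K = P̄·Hᵀ·S⁻¹ = [-23/96; 1/2]
x' = x̄ + K·y = [223/96, 13/2]
P' = (I − K·H)·P̄ = [431/96 17/2; 17/2 18]

x' = [223/96, 13/2]
P' = [431/96 17/2; 17/2 18]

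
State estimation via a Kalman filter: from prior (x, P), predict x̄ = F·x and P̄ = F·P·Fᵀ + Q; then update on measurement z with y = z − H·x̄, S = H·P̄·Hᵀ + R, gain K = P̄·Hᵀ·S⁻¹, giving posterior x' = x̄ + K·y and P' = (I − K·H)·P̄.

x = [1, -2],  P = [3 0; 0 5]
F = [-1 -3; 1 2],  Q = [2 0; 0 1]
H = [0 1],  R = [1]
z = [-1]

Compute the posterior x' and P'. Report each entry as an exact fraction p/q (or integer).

x̄ = F·x = [5, -3]
P̄ = F·P·Fᵀ + Q = [50 -33; -33 24]
y = z − H·x̄ = [2]
S = H·P̄·Hᵀ + R = [25]
K = P̄·Hᵀ·S⁻¹ = [-33/25; 24/25]
x' = x̄ + K·y = [59/25, -27/25]
P' = (I − K·H)·P̄ = [161/25 -33/25; -33/25 24/25]

x' = [59/25, -27/25]
P' = [161/25 -33/25; -33/25 24/25]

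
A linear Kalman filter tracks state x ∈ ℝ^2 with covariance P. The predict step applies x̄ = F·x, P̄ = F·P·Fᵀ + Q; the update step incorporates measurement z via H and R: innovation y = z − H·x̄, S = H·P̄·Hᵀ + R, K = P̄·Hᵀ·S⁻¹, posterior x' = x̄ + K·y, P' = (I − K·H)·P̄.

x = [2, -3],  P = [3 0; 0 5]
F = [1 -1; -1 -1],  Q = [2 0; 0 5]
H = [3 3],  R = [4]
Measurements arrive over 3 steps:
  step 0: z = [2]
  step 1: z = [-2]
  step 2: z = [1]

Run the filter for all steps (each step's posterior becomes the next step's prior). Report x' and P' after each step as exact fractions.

step 0: x̄ = F·x = [5, 1]
step 0: P̄ = F·P·Fᵀ + Q = [10 2; 2 13]
step 0: y = z − H·x̄ = [-16]
step 0: S = H·P̄·Hᵀ + R = [247]
step 0: K = P̄·Hᵀ·S⁻¹ = [36/247; 45/247]
step 0: x' = x̄ + K·y = [659/247, -473/247]
step 0: P' = (I − K·H)·P̄ = [1174/247 -1126/247; -1126/247 1186/247]
step 1: x̄ = F·x = [1132/247, -186/247]
step 1: P̄ = F·P·Fᵀ + Q = [5106/247 12/247; 12/247 1343/247]
step 1: y = z − H·x̄ = [-3332/247]
step 1: S = H·P̄·Hᵀ + R = [59245/247]
step 1: K = P̄·Hᵀ·S⁻¹ = [15354/59245; 813/11849]
step 1: x' = x̄ + K·y = [3788/3485, -1170/697]
step 1: P' = (I − K·H)·P̄ = [270282/59245 -49962/11849; -49962/11849 51046/11849]
step 2: x̄ = F·x = [9638/3485, 2062/3485]
step 2: P̄ = F·P·Fᵀ + Q = [1143622/59245 -15052/59245; -15052/59245 322117/59245]
step 2: y = z − H·x̄ = [-6323/697]
step 2: S = H·P̄·Hᵀ + R = [2631539/11849]
step 2: K = P̄·Hᵀ·S⁻¹ = [677142/2631539; 184239/2631539]
step 2: x' = x̄ + K·y = [5674216/13157695, -571711/13157695]
step 2: P' = (I − K·H)·P̄ = [60501262/13157695 -55986982/13157695; -55986982/13157695 57215242/13157695]

step 0: x' = [659/247, -473/247], P' = [1174/247 -1126/247; -1126/247 1186/247]
step 1: x' = [3788/3485, -1170/697], P' = [270282/59245 -49962/11849; -49962/11849 51046/11849]
step 2: x' = [5674216/13157695, -571711/13157695], P' = [60501262/13157695 -55986982/13157695; -55986982/13157695 57215242/13157695]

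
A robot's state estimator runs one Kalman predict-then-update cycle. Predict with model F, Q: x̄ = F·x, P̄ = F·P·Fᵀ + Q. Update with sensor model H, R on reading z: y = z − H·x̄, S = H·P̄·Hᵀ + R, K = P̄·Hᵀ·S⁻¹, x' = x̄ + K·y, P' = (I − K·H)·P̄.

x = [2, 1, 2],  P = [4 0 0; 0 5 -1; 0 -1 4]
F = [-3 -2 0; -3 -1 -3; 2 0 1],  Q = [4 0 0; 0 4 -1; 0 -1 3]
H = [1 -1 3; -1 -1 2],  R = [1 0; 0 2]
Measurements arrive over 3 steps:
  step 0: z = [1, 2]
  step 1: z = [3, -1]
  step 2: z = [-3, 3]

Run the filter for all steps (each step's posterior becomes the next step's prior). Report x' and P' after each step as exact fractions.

step 0: x̄ = F·x = [-8, -13, 6]
step 0: P̄ = F·P·Fᵀ + Q = [60 40 -22; 40 75 -36; -22 -36 23]
step 0: y = z − H·x̄ = [-22, -31]
step 0: S = H·P̄·Hᵀ + R = [347 355; 355 541]
step 0: K = P̄·Hᵀ·S⁻¹ = [13117/30851 -16819/30851; -5489/30851 -7062/30851; 7983/61702 6623/61702]
step 0: x' = x̄ + K·y = [-13993/30851, -61383/30851, -10727/61702]
step 0: P' = (I − K·H)·P̄ = [32506/30851 -35382/30851 -18257/30851; -35382/30851 208304/30851 79399/30851; -18257/30851 79399/30851 67765/61702]
step 1: x̄ = F·x = [164745/30851, 238905/61702, -66699/61702]
step 1: P̄ = F·P·Fᵀ + Q = [824590/30851 702805/30851 -157535/30851; 702805/30851 1729361/61702 -343713/61702; -157535/30851 -343713/61702 366863/61702]
step 1: y = z − H·x̄ = [147309/30851, 640091/61702]
step 1: S = H·P̄·Hᵀ + R = [2051324/30851 2157497/30851; 2157497/30851 10415749/61702]
step 1: K = P̄·Hᵀ·S⁻¹ = [23209255/65132893 -32658040/65132893; 19297802/195398679 -79702499/195398679; 31080187/130265786 2269902/65132893]
step 1: x' = x̄ + K·y = [119840260/65132893, 21885011/195398679, 27341679/65132893]
step 1: P' = (I − K·H)·P̄ = [54419870/65132893 -29732600/65132893 -20314405/65132893; -29732600/65132893 962799598/195398679 119032800/65132893; -20314405/65132893 119032800/65132893 103258199/130265786]
step 2: x̄ = F·x = [-1122332362/195398679, -1346522462/195398679, 267022199/65132893]
step 2: P̄ = F·P·Fᵀ + Q = [5031755998/195398679 4186256951/195398679 -384711205/65132893; 4186256951/195398679 10236284441/390797358 -846554733/130265786; -384711205/65132893 -846554733/130265786 766899277/130265786]
step 2: y = z − H·x̄ = [-459083704/27914097, -1161597327/65132893]
step 2: S = H·P̄·Hᵀ + R = [1860016306/27914097 690084468/9304699; 690084468/9304699 22140311999/130265786]
step 2: K = P̄·Hᵀ·S⁻¹ = [410072946371/1138147793557 -573954415406/1138147793557; 72559276294/1138147793557 -437567071133/1138147793557; 511615770321/2276295587114 50293039367/1138147793557]
step 2: x' = x̄ + K·y = [-3045430041484/1138147793557, -1232796551867/1138147793557, -438023536698/1138147793557]
step 2: P' = (I − K·H)·P̄ = [943932766130/1138147793557 -455791445472/1138147793557 -329883755077/1138147793557; -455791445472/1138147793557 5049478206746/1138147793557 1859276309504/1138147793557; -329883755077/1138147793557 1859276309504/1138147793557 1629978633161/2276295587114]

step 0: x' = [-13993/30851, -61383/30851, -10727/61702], P' = [32506/30851 -35382/30851 -18257/30851; -35382/30851 208304/30851 79399/30851; -18257/30851 79399/30851 67765/61702]
step 1: x' = [119840260/65132893, 21885011/195398679, 27341679/65132893], P' = [54419870/65132893 -29732600/65132893 -20314405/65132893; -29732600/65132893 962799598/195398679 119032800/65132893; -20314405/65132893 119032800/65132893 103258199/130265786]
step 2: x' = [-3045430041484/1138147793557, -1232796551867/1138147793557, -438023536698/1138147793557], P' = [943932766130/1138147793557 -455791445472/1138147793557 -329883755077/1138147793557; -455791445472/1138147793557 5049478206746/1138147793557 1859276309504/1138147793557; -329883755077/1138147793557 1859276309504/1138147793557 1629978633161/2276295587114]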